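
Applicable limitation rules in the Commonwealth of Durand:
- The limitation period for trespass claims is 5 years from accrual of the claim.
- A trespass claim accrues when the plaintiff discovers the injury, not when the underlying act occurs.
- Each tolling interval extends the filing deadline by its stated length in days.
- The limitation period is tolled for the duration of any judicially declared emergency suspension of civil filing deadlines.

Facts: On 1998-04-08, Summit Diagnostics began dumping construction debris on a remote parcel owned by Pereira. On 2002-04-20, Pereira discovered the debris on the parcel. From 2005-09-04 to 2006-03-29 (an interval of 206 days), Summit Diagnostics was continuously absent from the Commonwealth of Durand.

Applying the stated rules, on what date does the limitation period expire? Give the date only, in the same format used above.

Accrual is tied to discovery, so the period began on 2002-04-20 rather than on 1998-04-08 when the act occurred.
5 years from 2002-04-20 is 2007-04-20.
Although the defendant's absence ran from 2005-09-04 to 2006-03-29, the stated rules do not make that a tolling event, so it is disregarded.

2007-04-20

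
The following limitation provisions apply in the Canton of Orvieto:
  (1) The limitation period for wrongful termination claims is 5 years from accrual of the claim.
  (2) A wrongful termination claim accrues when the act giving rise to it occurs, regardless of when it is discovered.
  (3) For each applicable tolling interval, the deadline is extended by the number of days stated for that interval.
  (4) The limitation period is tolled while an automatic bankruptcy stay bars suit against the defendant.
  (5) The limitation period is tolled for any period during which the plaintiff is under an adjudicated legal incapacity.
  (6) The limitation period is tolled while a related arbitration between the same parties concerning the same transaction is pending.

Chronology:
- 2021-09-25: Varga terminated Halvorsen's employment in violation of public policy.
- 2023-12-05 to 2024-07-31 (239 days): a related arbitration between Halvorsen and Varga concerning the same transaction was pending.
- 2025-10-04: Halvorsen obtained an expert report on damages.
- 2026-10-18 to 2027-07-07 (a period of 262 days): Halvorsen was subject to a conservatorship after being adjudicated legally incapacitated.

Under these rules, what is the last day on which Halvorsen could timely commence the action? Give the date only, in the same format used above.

2028-02-08

The claim accrued on 2021-09-25, the date of the act.
Adding the 5 years base period to 2021-09-25 gives a deadline of 2026-09-25, before any tolling.
Because the pending related arbitration ran from 2023-12-05 to 2024-07-31, the deadline is extended by 239 days to 2027-05-22.
Because the plaintiff's legal incapacity ran from 2026-10-18 to 2027-07-07, the deadline is extended by 262 days to 2028-02-08.
The other events in the timeline have no effect on the limitation period under the stated rules.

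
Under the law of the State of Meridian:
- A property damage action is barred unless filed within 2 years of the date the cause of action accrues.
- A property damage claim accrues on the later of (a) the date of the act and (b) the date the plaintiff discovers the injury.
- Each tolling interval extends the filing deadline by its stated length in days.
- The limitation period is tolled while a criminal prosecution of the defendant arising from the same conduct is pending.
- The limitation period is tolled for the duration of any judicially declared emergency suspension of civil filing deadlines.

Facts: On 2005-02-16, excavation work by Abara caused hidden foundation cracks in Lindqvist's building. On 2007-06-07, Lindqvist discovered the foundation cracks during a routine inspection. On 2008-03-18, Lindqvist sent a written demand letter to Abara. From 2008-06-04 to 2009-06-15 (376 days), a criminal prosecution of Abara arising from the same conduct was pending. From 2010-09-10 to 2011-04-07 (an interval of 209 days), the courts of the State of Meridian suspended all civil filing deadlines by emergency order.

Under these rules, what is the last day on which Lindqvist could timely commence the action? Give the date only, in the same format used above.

2010-06-18

The claim accrued on 2007-06-07 — the later of the 2005-02-16 act and the 2007-06-07 discovery.
2 years from 2007-06-07 is 2009-06-07.
The period was tolled for 376 days by the pending criminal prosecution (2008-06-04 to 2009-06-15), pushing the deadline to 2010-06-18.
By the time the emergency suspension of filing deadlines began on 2010-09-10, the limitation period had already expired on 2010-06-18; that interval cannot revive it.
The other events in the timeline have no effect on the limitation period under the stated rules.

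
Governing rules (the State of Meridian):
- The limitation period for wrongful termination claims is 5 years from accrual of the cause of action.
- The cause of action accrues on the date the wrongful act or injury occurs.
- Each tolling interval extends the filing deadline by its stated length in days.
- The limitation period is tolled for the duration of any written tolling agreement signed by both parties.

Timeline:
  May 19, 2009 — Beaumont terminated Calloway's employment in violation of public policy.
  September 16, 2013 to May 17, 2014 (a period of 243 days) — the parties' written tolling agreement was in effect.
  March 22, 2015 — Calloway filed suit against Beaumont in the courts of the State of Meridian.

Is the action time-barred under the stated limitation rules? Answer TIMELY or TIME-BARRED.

TIME-BARRED

The claim accrued on May 19, 2009, when the wrongful act occurred.
Adding the 5 years base period to May 19, 2009 gives a deadline of May 19, 2014, before any tolling.
The period was tolled for 243 days by the written tolling agreement (September 16, 2013 to May 17, 2014), pushing the deadline to January 17, 2015.
Filing on March 22, 2015 missed the January 17, 2015 deadline — the action is time-barred.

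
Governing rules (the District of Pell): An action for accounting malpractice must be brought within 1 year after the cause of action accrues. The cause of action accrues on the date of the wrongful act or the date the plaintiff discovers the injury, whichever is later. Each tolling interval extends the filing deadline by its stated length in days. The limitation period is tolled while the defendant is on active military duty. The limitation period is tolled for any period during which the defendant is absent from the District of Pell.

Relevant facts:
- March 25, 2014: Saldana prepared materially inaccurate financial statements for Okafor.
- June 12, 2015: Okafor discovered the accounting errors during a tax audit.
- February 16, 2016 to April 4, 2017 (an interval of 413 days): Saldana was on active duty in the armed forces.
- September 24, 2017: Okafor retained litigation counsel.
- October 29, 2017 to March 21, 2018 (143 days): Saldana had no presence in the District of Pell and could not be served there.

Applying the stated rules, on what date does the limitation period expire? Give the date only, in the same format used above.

Because discovery on June 12, 2015 post-dates the March 25, 2014 act, accrual under the later-of rule falls on June 12, 2015.
Adding the 1 year base period to June 12, 2015 gives a deadline of June 12, 2016, before any tolling.
The period was tolled for 413 days by the defendant's active military service (February 16, 2016 to April 4, 2017), pushing the deadline to July 30, 2017.
The defendant's absence from the jurisdiction from October 29, 2017 to March 21, 2018 began after the period had already run on July 30, 2017, so it has no tolling effect.
Nothing else in the chronology tolls or restarts the period.

July 30, 2017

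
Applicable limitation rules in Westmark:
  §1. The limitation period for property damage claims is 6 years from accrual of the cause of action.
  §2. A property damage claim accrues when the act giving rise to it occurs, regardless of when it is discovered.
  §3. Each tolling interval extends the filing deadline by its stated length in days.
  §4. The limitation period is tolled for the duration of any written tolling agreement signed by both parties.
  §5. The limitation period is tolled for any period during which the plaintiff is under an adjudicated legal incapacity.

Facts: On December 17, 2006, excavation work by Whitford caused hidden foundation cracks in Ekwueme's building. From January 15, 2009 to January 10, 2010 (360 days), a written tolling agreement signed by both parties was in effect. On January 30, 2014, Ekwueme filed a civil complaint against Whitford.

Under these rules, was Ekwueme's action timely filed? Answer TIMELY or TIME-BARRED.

The limitation period began to run on December 17, 2006.
The untolled deadline — 6 years after December 17, 2006 — is December 17, 2012.
The period was tolled for 360 days by the written tolling agreement (January 15, 2009 to January 10, 2010), pushing the deadline to December 12, 2013.
The January 30, 2014 filing falls after the December 12, 2013 deadline; the claim is time-barred.

TIME-BARRED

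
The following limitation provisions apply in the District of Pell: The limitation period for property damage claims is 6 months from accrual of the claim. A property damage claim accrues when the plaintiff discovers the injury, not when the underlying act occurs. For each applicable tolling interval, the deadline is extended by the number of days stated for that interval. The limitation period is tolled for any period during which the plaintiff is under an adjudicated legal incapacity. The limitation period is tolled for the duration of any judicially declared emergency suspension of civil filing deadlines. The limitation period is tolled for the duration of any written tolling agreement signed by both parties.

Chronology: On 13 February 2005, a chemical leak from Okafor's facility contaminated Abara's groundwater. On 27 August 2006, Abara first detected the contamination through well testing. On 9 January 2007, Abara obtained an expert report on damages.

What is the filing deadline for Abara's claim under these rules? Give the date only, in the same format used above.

Under the discovery rule, the claim accrued on 27 August 2006, when Abara discovered the injury — not on the 13 February 2005 date of the underlying act.
Adding the 6 months base period to 27 August 2006 gives a deadline of 27 February 2007, before any tolling.
The other events in the timeline have no effect on the limitation period under the stated rules.

27 February 2007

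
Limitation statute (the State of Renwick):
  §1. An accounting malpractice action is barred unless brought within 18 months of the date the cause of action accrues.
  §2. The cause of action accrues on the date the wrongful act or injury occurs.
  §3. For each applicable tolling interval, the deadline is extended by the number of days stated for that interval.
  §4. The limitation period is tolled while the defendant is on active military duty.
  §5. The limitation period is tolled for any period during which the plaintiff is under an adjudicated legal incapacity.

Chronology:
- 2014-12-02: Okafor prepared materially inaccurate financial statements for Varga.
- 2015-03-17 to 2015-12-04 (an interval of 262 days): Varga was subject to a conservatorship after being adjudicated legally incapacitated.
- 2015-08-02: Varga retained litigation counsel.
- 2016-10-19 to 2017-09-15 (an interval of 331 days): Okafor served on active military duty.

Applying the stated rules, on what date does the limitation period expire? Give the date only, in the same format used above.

The cause of action accrued on 2014-12-02, the date of the act.
18 months from 2014-12-02 is 2016-06-02.
Because the plaintiff's legal incapacity ran from 2015-03-17 to 2015-12-04, the deadline is extended by 262 days to 2017-02-19.
Because the defendant's active military service ran from 2016-10-19 to 2017-09-15, the deadline is extended by 331 days to 2018-01-16.
None of the other events listed affects the running of the period under the stated rules.

2018-01-16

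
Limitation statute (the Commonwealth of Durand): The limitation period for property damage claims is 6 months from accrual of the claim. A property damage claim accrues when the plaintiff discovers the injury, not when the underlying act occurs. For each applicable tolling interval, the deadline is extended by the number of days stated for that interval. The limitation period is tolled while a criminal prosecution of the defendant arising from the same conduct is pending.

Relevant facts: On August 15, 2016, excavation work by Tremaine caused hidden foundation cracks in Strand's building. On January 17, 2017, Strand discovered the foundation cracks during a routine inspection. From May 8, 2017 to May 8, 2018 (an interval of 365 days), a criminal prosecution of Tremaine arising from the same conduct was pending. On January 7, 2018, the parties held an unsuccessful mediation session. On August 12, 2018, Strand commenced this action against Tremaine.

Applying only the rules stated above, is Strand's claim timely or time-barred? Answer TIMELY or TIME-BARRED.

TIME-BARRED

The claim did not accrue until Strand discovered the injury on January 17, 2017; the August 15, 2016 act date does not start the clock under the stated rule.
6 months from January 17, 2017 is July 17, 2017.
The pending criminal prosecution from May 8, 2017 to May 8, 2018 tolled the period for 365 days, extending the deadline to July 17, 2018.
None of the other events listed affects the running of the period under the stated rules.
Filing on August 12, 2018 missed the July 17, 2018 deadline — the action is time-barred.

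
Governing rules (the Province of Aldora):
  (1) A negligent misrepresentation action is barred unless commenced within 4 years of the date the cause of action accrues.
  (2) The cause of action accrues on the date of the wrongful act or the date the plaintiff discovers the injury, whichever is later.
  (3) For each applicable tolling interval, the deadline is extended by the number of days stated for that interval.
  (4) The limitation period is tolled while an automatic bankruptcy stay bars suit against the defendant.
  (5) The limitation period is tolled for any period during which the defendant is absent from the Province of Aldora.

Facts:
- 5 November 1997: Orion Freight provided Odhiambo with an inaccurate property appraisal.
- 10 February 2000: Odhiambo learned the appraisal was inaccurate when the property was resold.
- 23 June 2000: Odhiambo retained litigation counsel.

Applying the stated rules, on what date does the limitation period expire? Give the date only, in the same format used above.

10 February 2004

Taking the later of the act (5 November 1997) and discovery (10 February 2000), the claim accrued on 10 February 2000.
Adding the 4 years base period to 10 February 2000 gives a deadline of 10 February 2004, before any tolling.
None of the other events listed affects the running of the period under the stated rules.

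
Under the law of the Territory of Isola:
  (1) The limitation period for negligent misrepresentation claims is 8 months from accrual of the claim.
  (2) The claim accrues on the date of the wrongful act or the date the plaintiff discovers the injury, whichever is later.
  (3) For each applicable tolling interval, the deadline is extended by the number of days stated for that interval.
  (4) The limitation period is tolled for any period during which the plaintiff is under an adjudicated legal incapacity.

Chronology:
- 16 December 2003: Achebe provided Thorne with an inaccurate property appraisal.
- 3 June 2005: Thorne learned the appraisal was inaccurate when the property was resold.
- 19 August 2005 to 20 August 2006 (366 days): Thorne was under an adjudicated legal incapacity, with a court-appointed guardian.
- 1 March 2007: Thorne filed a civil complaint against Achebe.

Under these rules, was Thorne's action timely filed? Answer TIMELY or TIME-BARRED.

Because discovery on 3 June 2005 post-dates the 16 December 2003 act, accrual under the later-of rule falls on 3 June 2005.
8 months from 3 June 2005 is 3 February 2006.
Because the plaintiff's legal incapacity ran from 19 August 2005 to 20 August 2006, the deadline is extended by 366 days to 4 February 2007.
Thorne filed on 1 March 2007, after the 4 February 2007 deadline, so the action is time-barred.

TIME-BARRED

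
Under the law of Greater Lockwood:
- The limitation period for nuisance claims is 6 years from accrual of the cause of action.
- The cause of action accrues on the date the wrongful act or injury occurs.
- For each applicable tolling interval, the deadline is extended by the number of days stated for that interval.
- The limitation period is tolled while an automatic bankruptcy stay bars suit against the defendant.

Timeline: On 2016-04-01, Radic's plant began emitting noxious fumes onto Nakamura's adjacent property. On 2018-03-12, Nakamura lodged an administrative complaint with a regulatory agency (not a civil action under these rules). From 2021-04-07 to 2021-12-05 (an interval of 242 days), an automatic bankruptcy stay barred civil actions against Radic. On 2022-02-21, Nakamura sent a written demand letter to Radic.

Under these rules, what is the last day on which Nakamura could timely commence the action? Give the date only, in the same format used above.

2022-11-29

The cause of action accrued on 2016-04-01, the date of the act.
6 years from 2016-04-01 is 2022-04-01.
Because the automatic bankruptcy stay ran from 2021-04-07 to 2021-12-05, the deadline is extended by 242 days to 2022-11-29.
None of the other events listed affects the running of the period under the stated rules.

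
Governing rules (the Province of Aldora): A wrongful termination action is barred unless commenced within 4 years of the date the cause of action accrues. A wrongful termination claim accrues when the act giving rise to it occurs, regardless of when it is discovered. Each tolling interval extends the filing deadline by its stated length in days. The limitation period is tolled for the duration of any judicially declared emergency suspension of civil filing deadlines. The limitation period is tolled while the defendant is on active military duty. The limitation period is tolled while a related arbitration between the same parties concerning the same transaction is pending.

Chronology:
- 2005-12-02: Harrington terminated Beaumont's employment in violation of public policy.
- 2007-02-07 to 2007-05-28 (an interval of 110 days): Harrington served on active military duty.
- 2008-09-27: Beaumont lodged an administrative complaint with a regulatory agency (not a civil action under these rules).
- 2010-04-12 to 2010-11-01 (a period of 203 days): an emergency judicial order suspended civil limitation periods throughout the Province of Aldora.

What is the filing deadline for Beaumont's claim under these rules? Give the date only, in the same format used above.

The limitation period began to run on 2005-12-02.
4 years from 2005-12-02 is 2009-12-02.
The period was tolled for 110 days by the defendant's active military service (2007-02-07 to 2007-05-28), pushing the deadline to 2010-03-22.
The emergency suspension of filing deadlines from 2010-04-12 to 2010-11-01 began after the period had already run on 2010-03-22, so it has no tolling effect.
The other events in the timeline have no effect on the limitation period under the stated rules.

2010-03-22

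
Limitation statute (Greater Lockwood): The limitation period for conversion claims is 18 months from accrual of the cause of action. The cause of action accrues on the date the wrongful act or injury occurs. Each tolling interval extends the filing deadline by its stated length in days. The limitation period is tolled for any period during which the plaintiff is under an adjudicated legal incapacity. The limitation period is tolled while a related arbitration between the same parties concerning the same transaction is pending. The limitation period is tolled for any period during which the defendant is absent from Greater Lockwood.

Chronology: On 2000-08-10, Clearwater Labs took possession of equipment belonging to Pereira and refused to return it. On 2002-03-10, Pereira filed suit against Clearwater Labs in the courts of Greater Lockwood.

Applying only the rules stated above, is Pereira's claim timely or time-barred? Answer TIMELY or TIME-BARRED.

The cause of action accrued on 2000-08-10, the date of the act.
18 months from 2000-08-10 is 2002-02-10.
The 2002-03-10 filing falls after the 2002-02-10 deadline; the claim is time-barred.

TIME-BARRED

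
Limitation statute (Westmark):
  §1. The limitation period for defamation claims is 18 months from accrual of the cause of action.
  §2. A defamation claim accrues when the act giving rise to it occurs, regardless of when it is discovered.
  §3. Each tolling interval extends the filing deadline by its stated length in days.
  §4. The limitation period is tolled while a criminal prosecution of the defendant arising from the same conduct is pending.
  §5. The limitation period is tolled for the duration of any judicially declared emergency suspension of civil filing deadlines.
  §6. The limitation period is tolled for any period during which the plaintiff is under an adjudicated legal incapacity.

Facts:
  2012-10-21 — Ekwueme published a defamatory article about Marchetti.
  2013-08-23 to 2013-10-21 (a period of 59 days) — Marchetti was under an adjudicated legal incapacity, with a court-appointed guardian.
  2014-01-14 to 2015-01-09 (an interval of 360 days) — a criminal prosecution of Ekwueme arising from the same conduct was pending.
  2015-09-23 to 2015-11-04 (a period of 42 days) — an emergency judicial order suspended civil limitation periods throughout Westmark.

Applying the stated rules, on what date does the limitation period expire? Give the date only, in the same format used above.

The cause of action accrued on 2012-10-21, the date of the act.
Adding the 18 months base period to 2012-10-21 gives a deadline of 2014-04-21, before any tolling.
Because the plaintiff's legal incapacity ran from 2013-08-23 to 2013-10-21, the deadline is extended by 59 days to 2014-06-19.
The pending criminal prosecution from 2014-01-14 to 2015-01-09 tolled the period for 360 days, extending the deadline to 2015-06-14.
By the time the emergency suspension of filing deadlines began on 2015-09-23, the limitation period had already expired on 2015-06-14; that interval cannot revive it.

2015-06-14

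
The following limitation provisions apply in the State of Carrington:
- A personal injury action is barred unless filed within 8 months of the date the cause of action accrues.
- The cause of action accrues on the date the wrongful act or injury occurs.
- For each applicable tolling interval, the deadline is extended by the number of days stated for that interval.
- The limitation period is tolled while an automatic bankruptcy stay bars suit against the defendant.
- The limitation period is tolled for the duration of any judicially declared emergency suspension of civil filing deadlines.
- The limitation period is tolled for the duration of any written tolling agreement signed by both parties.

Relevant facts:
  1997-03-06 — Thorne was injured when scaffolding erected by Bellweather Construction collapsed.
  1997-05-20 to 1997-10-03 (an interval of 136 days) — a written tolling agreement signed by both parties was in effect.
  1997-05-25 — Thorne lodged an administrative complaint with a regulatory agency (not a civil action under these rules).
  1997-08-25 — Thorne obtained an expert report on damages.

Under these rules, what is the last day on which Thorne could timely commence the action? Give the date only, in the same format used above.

1998-03-22

The limitation period began to run on 1997-03-06.
8 months from 1997-03-06 is 1997-11-06.
The period was tolled for 136 days by the written tolling agreement (1997-05-20 to 1997-10-03), pushing the deadline to 1998-03-22.
Nothing else in the chronology tolls or restarts the period.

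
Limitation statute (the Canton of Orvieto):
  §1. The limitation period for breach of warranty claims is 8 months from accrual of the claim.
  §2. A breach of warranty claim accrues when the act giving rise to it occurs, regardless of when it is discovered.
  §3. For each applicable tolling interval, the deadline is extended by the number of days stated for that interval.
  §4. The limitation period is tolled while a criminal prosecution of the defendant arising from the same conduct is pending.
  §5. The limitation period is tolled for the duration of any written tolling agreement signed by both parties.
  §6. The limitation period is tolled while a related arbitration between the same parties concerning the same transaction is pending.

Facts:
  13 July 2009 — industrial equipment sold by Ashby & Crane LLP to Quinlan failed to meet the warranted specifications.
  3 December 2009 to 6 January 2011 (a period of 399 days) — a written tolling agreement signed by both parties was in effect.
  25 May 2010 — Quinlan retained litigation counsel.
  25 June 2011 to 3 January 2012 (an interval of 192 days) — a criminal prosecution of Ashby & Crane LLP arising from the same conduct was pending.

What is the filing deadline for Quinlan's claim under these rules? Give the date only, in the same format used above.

The claim accrued on 13 July 2009, when the wrongful act occurred.
8 months from 13 July 2009 is 13 March 2010.
The written tolling agreement from 3 December 2009 to 6 January 2011 tolled the period for 399 days, extending the deadline to 16 April 2011.
The pending criminal prosecution starting 25 June 2011 came too late — the period had run on 16 April 2011 — and so does not extend the deadline.
Nothing else in the chronology tolls or restarts the period.

16 April 2011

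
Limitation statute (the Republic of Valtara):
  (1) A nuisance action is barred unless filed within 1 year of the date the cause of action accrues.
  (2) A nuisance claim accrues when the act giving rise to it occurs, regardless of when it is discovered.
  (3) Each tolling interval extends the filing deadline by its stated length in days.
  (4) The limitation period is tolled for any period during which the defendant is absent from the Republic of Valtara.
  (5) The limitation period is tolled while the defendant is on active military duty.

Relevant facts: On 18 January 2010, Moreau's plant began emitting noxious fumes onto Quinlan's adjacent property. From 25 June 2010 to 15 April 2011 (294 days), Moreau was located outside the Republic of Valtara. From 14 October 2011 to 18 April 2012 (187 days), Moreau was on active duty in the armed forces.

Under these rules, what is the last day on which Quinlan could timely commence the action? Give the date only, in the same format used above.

13 May 2012

The limitation period began to run on 18 January 2010.
The untolled deadline — 1 year after 18 January 2010 — is 18 January 2011.
The period was tolled for 294 days by the defendant's absence from the jurisdiction (25 June 2010 to 15 April 2011), pushing the deadline to 8 November 2011.
The defendant's active military service from 14 October 2011 to 18 April 2012 tolled the period for 187 days, extending the deadline to 13 May 2012.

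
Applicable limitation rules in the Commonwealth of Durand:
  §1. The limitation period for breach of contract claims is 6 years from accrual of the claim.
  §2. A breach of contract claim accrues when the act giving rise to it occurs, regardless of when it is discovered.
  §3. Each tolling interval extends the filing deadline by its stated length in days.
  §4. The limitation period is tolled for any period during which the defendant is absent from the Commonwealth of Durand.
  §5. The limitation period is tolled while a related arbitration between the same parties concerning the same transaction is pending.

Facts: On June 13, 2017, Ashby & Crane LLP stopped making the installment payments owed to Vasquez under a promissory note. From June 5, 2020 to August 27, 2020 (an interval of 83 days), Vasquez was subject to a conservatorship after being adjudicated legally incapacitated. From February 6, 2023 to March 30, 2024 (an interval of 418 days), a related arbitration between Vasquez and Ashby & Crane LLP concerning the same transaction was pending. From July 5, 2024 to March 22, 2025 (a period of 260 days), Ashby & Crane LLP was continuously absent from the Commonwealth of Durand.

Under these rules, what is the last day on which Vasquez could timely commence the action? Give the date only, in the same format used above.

April 21, 2025

The claim accrued on June 13, 2017, when the wrongful act occurred.
Adding the 6 years base period to June 13, 2017 gives a deadline of June 13, 2023, before any tolling.
Because the pending related arbitration ran from February 6, 2023 to March 30, 2024, the deadline is extended by 418 days to August 4, 2024.
The period was tolled for 260 days by the defendant's absence from the jurisdiction (July 5, 2024 to March 22, 2025), pushing the deadline to April 21, 2025.
The plaintiff's legal incapacity from June 5, 2020 to August 27, 2020 does not toll the period, because no stated rule makes the plaintiff's incapacity a tolling event.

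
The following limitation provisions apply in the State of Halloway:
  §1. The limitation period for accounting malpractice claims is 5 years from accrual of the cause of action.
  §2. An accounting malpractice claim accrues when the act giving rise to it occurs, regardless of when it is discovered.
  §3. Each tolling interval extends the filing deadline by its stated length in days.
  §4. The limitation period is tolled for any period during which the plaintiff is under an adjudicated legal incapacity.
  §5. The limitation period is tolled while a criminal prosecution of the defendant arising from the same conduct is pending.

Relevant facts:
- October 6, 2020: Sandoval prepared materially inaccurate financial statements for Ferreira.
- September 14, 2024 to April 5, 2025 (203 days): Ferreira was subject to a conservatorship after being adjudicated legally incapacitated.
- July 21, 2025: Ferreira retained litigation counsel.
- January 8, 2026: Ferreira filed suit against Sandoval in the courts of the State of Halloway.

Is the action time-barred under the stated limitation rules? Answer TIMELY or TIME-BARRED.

The limitation period began to run on October 6, 2020.
Adding the 5 years base period to October 6, 2020 gives a deadline of October 6, 2025, before any tolling.
The period was tolled for 203 days by the plaintiff's legal incapacity (September 14, 2024 to April 5, 2025), pushing the deadline to April 27, 2026.
Nothing else in the chronology tolls or restarts the period.
The January 8, 2026 filing precedes the April 27, 2026 deadline; the claim is timely.

TIMELY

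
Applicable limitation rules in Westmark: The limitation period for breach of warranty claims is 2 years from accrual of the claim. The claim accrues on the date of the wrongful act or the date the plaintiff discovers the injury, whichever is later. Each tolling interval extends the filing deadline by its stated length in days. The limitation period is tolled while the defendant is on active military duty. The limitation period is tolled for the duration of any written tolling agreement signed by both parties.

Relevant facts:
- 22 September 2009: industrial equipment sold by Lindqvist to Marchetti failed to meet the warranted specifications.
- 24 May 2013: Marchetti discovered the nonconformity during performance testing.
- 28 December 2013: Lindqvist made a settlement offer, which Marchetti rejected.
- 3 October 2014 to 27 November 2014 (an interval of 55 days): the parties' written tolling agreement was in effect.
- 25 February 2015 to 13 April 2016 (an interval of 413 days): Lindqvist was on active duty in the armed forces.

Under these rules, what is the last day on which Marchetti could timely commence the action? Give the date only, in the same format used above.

3 September 2016

The claim accrued on 24 May 2013 — the later of the 22 September 2009 act and the 24 May 2013 discovery.
2 years from 24 May 2013 is 24 May 2015.
The period was tolled for 55 days by the written tolling agreement (3 October 2014 to 27 November 2014), pushing the deadline to 18 July 2015.
The period was tolled for 413 days by the defendant's active military service (25 February 2015 to 13 April 2016), pushing the deadline to 3 September 2016.
None of the other events listed affects the running of the period under the stated rules.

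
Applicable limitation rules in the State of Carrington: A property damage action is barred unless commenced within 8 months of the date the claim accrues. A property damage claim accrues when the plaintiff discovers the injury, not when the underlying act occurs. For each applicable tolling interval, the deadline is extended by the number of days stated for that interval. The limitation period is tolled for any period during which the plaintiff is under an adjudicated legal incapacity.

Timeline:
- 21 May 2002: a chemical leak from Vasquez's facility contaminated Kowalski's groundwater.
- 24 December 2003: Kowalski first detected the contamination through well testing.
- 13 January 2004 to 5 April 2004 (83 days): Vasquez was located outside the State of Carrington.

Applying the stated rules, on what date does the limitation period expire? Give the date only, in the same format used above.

24 August 2004

Accrual is tied to discovery, so the period began on 24 December 2003 rather than on 21 May 2002 when the act occurred.
8 months from 24 December 2003 is 24 August 2004.
No stated provision tolls the period for the defendant's absence, so the interval from 13 January 2004 to 5 April 2004 has no effect on the deadline.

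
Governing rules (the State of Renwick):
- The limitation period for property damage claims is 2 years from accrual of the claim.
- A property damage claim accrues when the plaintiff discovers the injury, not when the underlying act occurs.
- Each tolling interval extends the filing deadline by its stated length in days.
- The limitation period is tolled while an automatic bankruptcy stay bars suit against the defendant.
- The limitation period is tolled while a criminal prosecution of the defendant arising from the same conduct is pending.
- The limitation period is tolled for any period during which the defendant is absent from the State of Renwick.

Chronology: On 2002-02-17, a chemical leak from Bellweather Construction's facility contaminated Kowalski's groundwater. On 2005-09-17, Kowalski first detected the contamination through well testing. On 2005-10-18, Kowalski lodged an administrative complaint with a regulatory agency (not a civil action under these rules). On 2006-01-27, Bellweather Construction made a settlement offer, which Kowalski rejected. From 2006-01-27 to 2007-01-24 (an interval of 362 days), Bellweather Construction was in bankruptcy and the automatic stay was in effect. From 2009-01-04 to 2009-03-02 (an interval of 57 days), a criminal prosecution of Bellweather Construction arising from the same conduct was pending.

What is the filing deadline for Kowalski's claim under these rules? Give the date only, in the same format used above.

Accrual is tied to discovery, so the period began on 2005-09-17 rather than on 2002-02-17 when the act occurred.
The untolled deadline — 2 years after 2005-09-17 — is 2007-09-17.
The period was tolled for 362 days by the automatic bankruptcy stay (2006-01-27 to 2007-01-24), pushing the deadline to 2008-09-13.
By the time the pending criminal prosecution began on 2009-01-04, the limitation period had already expired on 2008-09-13; that interval cannot revive it.
The other events in the timeline have no effect on the limitation period under the stated rules.

2008-09-13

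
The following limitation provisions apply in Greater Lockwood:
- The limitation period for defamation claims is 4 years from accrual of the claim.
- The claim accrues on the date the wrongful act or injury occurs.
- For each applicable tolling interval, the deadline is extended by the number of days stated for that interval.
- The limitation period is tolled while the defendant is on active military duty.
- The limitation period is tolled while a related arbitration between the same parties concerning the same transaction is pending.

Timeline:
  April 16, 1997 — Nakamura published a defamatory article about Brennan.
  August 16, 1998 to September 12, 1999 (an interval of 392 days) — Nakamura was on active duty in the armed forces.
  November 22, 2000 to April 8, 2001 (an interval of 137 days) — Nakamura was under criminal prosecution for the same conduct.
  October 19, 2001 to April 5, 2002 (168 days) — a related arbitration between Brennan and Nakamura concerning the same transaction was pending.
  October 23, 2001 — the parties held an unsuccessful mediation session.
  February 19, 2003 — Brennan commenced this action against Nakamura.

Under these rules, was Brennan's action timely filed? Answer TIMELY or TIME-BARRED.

The claim accrued on April 16, 1997, the date of the act.
4 years from April 16, 1997 is April 16, 2001.
Because the defendant's active military service ran from August 16, 1998 to September 12, 1999, the deadline is extended by 392 days to May 13, 2002.
The period was tolled for 168 days by the pending related arbitration (October 19, 2001 to April 5, 2002), pushing the deadline to October 28, 2002.
The pending criminal prosecution from November 22, 2000 to April 8, 2001 does not toll the period, because no stated rule makes a criminal prosecution a tolling event.
Nothing else in the chronology tolls or restarts the period.
Filing on February 19, 2003 missed the October 28, 2002 deadline — the action is time-barred.

TIME-BARRED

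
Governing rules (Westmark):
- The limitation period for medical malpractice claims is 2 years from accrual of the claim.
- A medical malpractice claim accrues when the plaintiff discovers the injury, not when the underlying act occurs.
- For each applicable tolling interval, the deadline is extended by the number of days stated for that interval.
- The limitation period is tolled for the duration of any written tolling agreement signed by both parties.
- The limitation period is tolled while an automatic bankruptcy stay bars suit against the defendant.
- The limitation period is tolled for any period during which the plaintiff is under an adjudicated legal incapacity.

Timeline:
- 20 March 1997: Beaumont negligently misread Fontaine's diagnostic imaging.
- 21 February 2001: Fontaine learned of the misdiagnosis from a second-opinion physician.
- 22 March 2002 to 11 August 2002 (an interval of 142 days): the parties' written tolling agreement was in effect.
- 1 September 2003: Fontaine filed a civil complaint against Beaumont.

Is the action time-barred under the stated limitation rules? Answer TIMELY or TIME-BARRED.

TIME-BARRED

The claim did not accrue until Fontaine discovered the injury on 21 February 2001; the 20 March 1997 act date does not start the clock under the stated rule.
2 years from 21 February 2001 is 21 February 2003.
The written tolling agreement from 22 March 2002 to 11 August 2002 tolled the period for 142 days, extending the deadline to 13 July 2003.
The 1 September 2003 filing falls after the 13 July 2003 deadline; the claim is time-barred.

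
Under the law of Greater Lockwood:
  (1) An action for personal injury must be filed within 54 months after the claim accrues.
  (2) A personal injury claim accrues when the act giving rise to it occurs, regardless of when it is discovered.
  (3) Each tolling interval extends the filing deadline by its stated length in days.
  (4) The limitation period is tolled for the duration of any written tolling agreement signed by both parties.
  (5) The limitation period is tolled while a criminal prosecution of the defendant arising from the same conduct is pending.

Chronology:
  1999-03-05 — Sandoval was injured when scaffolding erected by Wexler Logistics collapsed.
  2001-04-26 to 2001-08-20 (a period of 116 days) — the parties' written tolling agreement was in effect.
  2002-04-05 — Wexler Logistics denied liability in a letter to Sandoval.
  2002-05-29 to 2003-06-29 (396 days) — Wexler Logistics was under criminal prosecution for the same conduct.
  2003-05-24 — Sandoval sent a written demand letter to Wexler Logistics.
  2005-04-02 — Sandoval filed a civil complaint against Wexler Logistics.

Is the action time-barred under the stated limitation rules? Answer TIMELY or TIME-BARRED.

TIME-BARRED

The claim accrued on 1999-03-05, when the wrongful act occurred.
54 months from 1999-03-05 is 2003-09-05.
The period was tolled for 116 days by the written tolling agreement (2001-04-26 to 2001-08-20), pushing the deadline to 2003-12-30.
Because the pending criminal prosecution ran from 2002-05-29 to 2003-06-29, the deadline is extended by 396 days to 2005-01-29.
None of the other events listed affects the running of the period under the stated rules.
Sandoval filed on 2005-04-02, after the 2005-01-29 deadline, so the action is time-barred.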